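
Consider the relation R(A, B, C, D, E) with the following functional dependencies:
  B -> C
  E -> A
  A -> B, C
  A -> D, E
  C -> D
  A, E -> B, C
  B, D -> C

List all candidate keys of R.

{A}⁺ = {A, B, C, D, E}, which is every attribute, so {A} is a candidate key.
{E}⁺ = {A, B, C, D, E}, which is every attribute, so {E} is a candidate key.
Any other superkey properly contains one of these, so there are no further candidate keys.

{A}, {E}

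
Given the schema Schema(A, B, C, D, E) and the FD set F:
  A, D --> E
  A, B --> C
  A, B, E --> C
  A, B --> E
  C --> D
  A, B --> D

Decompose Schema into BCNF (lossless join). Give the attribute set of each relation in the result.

Candidate key of the original relation: {A, B}.
Within {A, B, C, D, E}: {A, D}⁺ ∩ {A, B, C, D, E} = {A, D, E}, not the whole set, so A, D --> E violates BCNF; decompose into {A, D, E} and {A, B, C, D}.
{A, D, E} has no BCNF violation.
Within {A, B, C, D}: {C}⁺ ∩ {A, B, C, D} = {C, D}, not the whole set, so C --> D violates BCNF; decompose into {C, D} and {A, B, C}.
{C, D} has no BCNF violation.
{A, B, C} has no BCNF violation.

{A, B, C}; {A, D, E}; {C, D}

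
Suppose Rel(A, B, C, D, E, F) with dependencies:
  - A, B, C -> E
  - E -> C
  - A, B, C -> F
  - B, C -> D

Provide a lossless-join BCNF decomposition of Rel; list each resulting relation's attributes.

Candidate keys of the original relation: {A, B, C}, {A, B, E}.
{A, B, C, D, E, F}: {E} determines {C, E} here but is not a superkey — split on E -> C, giving {C, E} and {A, B, D, E, F}.
{C, E} is in BCNF.
{A, B, D, E, F}: {B, E} determines {B, D, E} here but is not a superkey — split on B, E -> D, giving {B, D, E} and {A, B, E, F}.
{B, D, E} is in BCNF.
{A, B, E, F} is in BCNF.

{A, B, E, F}; {B, D, E}; {C, E}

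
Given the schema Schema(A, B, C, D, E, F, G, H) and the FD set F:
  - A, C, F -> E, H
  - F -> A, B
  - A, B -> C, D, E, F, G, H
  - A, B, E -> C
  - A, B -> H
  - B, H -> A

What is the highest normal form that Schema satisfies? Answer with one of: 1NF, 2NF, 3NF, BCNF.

Candidate keys: {A, B}, {B, H}, {F}. Prime attributes: {A, B, F, H}.
Each dependency's left side is a superkey — BCNF holds.

BCNF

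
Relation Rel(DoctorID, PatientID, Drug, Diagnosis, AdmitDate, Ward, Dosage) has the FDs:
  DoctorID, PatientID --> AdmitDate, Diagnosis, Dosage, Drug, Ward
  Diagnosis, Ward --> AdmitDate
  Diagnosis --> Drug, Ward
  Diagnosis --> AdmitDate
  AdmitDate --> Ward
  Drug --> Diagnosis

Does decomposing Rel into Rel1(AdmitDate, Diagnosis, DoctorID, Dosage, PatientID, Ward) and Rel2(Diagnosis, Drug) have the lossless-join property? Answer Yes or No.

Common attributes: {Diagnosis}; their closure is {AdmitDate, Diagnosis, Drug, Ward}.
Rel2 is contained in that closure, so Rel1 ∩ Rel2 --> Rel2 holds and the join is lossless.

Yes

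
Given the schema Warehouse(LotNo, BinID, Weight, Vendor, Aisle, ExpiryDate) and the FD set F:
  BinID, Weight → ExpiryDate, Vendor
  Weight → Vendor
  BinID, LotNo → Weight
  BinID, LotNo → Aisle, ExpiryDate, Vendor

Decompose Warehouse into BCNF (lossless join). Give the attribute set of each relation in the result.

Candidate key of the original relation: {BinID, LotNo}.
{Aisle, BinID, ExpiryDate, LotNo, Vendor, Weight}: {BinID, Weight} determines {BinID, ExpiryDate, Vendor, Weight} here but is not a superkey — split on BinID, Weight → ExpiryDate, Vendor, giving {BinID, ExpiryDate, Vendor, Weight} and {Aisle, BinID, LotNo, Weight}.
{BinID, ExpiryDate, Vendor, Weight}: {Weight} determines {Vendor, Weight} here but is not a superkey — split on Weight → Vendor, giving {Vendor, Weight} and {BinID, ExpiryDate, Weight}.
{Vendor, Weight} has no BCNF violation.
{BinID, ExpiryDate, Weight} has no BCNF violation.
{Aisle, BinID, LotNo, Weight} has no BCNF violation.

{Aisle, BinID, LotNo, Weight}; {BinID, ExpiryDate, Weight}; {Vendor, Weight}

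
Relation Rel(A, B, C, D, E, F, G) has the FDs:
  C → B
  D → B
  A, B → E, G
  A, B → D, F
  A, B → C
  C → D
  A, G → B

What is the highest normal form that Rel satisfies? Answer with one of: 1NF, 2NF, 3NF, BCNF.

3NF

Candidate keys: {A, B}, {A, C}, {A, D}, {A, G}. Prime attributes: {A, B, C, D, G}.
C → B breaks BCNF: {C}⁺ = {B, C, D}, so {C} is not a superkey.
Since {B} ⊆ prime attributes and every other non-superkey FD also has a prime right side, the schema is in 3NF.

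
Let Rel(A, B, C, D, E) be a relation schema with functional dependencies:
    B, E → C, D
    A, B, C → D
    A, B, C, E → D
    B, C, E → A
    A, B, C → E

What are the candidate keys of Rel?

{A, B, C}, {B, E}

No FD produces {B}, so it must be in every candidate key.
{B, E}⁺ = {A, B, C, D, E}, which is every attribute, so {B, E} is a candidate key.
{A, B, C}⁺ = {A, B, C, D, E}, which is every attribute, so {A, B, C} is a candidate key.
These are minimal and exhaustive — every other superkey contains one of them.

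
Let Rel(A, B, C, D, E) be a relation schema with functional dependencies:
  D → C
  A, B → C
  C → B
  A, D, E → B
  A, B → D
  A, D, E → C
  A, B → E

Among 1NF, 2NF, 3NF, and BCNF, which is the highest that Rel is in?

3NF

Candidate keys: {A, B}, {A, C}, {A, D}. Prime attributes: {A, B, C, D}.
D → C: {D}⁺ = {B, C, D}, which is not all of the attributes, so the left side is not a superkey — BCNF is violated.
But every attribute on its right side ({C}) is prime, and the same holds for every other non-superkey FD, so 3NF still holds.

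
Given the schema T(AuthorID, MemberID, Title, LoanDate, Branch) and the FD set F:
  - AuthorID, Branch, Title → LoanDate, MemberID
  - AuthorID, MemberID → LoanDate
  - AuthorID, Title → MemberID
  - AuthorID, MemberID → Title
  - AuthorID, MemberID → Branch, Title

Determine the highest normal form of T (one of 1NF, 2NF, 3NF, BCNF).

Candidate keys: {AuthorID, MemberID}, {AuthorID, Title}. Prime attributes: {AuthorID, MemberID, Title}.
Each dependency's left side is a superkey — BCNF holds.

BCNF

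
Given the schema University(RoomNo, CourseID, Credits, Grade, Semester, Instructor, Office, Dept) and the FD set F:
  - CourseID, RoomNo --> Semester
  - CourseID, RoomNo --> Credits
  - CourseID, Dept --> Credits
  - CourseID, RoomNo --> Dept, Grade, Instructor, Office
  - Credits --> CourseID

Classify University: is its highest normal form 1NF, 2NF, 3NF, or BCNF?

3NF

Candidate keys: {CourseID, RoomNo}, {Credits, RoomNo}. Prime attributes: {CourseID, Credits, RoomNo}.
For CourseID, Dept --> Credits we have {CourseID, Dept}⁺ = {CourseID, Credits, Dept}; {CourseID, Dept} is not a superkey, so BCNF fails.
Its right-hand attributes {Credits} are all prime, as are those of every other non-superkey FD — the relation is in 3NF.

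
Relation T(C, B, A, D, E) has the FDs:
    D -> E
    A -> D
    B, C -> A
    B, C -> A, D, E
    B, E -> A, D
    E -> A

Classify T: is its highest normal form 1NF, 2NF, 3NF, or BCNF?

2NF

Candidate key: {B, C}. Prime attributes: {B, C}.
D -> E: {D}⁺ = {A, D, E}, which is not all of the attributes, so the left side is not a superkey — BCNF is violated.
Because {E} is non-prime and the left side of D -> E is not a superkey, the relation is not in 3NF.
No non-prime attribute depends on a proper subset of any candidate key, so 2NF holds.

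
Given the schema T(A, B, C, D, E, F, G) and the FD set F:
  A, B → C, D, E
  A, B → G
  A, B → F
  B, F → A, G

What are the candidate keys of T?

No FD produces {B}, so it must be in every candidate key.
{A, B} is a candidate key since {A, B}⁺ = {A, B, C, D, E, F, G} covers every attribute.
{B, F} is a candidate key since {B, F}⁺ = {A, B, C, D, E, F, G} covers every attribute.
Any other superkey properly contains one of these, so there are no further candidate keys.

{A, B}, {B, F}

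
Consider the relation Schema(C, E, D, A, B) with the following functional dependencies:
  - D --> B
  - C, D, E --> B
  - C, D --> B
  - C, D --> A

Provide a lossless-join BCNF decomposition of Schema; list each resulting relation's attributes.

{A, C, D}; {B, D}; {C, D, E}

Candidate key of the original relation: {C, D, E}.
{A, B, C, D, E}: {D} determines {B, D} here but is not a superkey — split on D --> B, giving {B, D} and {A, C, D, E}.
{B, D} is in BCNF.
{A, C, D, E}: {C, D} determines {A, C, D} here but is not a superkey — split on C, D --> A, giving {A, C, D} and {C, D, E}.
{A, C, D} is in BCNF.
{C, D, E} is in BCNF.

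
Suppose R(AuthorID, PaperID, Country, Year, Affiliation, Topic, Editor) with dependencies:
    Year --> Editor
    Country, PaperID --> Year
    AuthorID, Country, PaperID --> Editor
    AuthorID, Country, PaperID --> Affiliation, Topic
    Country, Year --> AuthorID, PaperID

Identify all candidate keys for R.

Attributes never on any right-hand side: {Country} — every candidate key must contain it.
{Country, PaperID}⁺ = {Affiliation, AuthorID, Country, Editor, PaperID, Topic, Year} — all of the relation — so {Country, PaperID} is a candidate key.
{Country, Year}⁺ = {Affiliation, AuthorID, Country, Editor, PaperID, Topic, Year} — all of the relation — so {Country, Year} is a candidate key.
No proper subset of any of these is a key, and no other minimal superkey exists.

{Country, PaperID}, {Country, Year}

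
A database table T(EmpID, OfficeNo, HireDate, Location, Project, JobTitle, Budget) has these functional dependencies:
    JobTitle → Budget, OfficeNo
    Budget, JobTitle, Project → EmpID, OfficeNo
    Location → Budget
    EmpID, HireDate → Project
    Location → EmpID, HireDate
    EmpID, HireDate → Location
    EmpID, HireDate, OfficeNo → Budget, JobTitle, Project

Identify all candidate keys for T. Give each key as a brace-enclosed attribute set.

{JobTitle, Location} is a candidate key since {JobTitle, Location}⁺ = {Budget, EmpID, HireDate, JobTitle, Location, OfficeNo, Project} covers every attribute.
{Location, OfficeNo} is a candidate key since {Location, OfficeNo}⁺ = {Budget, EmpID, HireDate, JobTitle, Location, OfficeNo, Project} covers every attribute.
{EmpID, HireDate, JobTitle} is a candidate key since {EmpID, HireDate, JobTitle}⁺ = {Budget, EmpID, HireDate, JobTitle, Location, OfficeNo, Project} covers every attribute.
{EmpID, HireDate, OfficeNo} is a candidate key since {EmpID, HireDate, OfficeNo}⁺ = {Budget, EmpID, HireDate, JobTitle, Location, OfficeNo, Project} covers every attribute.
{HireDate, JobTitle, Project} is a candidate key since {HireDate, JobTitle, Project}⁺ = {Budget, EmpID, HireDate, JobTitle, Location, OfficeNo, Project} covers every attribute.
These are minimal and exhaustive — every other superkey contains one of them.

{EmpID, HireDate, JobTitle}, {EmpID, HireDate, OfficeNo}, {HireDate, JobTitle, Project}, {JobTitle, Location}, {Location, OfficeNo}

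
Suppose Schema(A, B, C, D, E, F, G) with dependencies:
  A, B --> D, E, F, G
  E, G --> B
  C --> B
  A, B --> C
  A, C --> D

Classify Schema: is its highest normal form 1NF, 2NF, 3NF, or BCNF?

Candidate keys: {A, B}, {A, C}, {A, E, G}. Prime attributes: {A, B, C, E, G}.
E, G --> B: {E, G}⁺ = {B, E, G}, which is not all of the attributes, so the left side is not a superkey — BCNF is violated.
Its right-hand attributes {B} are all prime, as are those of every other non-superkey FD — the relation is in 3NF.

3NF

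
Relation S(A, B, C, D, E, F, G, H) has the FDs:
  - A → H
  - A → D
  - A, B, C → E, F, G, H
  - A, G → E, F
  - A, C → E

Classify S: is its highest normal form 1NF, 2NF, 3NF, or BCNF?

Candidate key: {A, B, C}. Prime attributes: {A, B, C}.
A → H breaks BCNF: {A}⁺ = {A, D, H}, so {A} is not a superkey.
Because {H} is non-prime and the left side of A → H is not a superkey, the relation is not in 3NF.
Since {A} ⊂ {A, B, C} and {A}⁺ ⊇ {D, H} with {D, H} non-prime, there is a partial dependency; 2NF fails.

1NF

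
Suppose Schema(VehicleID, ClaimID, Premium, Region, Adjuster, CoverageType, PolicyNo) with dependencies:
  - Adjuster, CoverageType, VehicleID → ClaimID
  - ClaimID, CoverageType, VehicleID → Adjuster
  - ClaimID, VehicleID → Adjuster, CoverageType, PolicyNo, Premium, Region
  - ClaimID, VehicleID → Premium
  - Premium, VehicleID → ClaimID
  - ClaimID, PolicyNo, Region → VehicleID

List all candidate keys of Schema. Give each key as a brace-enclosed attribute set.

{ClaimID, VehicleID}⁺ = {Adjuster, ClaimID, CoverageType, PolicyNo, Premium, Region, VehicleID} — all of the relation — so {ClaimID, VehicleID} is a candidate key.
{Premium, VehicleID}⁺ = {Adjuster, ClaimID, CoverageType, PolicyNo, Premium, Region, VehicleID} — all of the relation — so {Premium, VehicleID} is a candidate key.
{Adjuster, CoverageType, VehicleID}⁺ = {Adjuster, ClaimID, CoverageType, PolicyNo, Premium, Region, VehicleID} — all of the relation — so {Adjuster, CoverageType, VehicleID} is a candidate key.
{ClaimID, PolicyNo, Region}⁺ = {Adjuster, ClaimID, CoverageType, PolicyNo, Premium, Region, VehicleID} — all of the relation — so {ClaimID, PolicyNo, Region} is a candidate key.
No proper subset of any of these is a key, and no other minimal superkey exists.

{Adjuster, CoverageType, VehicleID}, {ClaimID, PolicyNo, Region}, {ClaimID, VehicleID}, {Premium, VehicleID}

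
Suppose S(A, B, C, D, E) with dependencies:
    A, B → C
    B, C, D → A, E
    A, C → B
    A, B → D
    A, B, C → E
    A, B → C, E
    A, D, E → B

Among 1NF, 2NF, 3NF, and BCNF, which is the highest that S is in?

BCNF

Candidate keys: {A, B}, {A, C}, {A, D, E}, {B, C, D}. Prime attributes: {A, B, C, D, E}.
Each dependency's left side is a superkey — BCNF holds.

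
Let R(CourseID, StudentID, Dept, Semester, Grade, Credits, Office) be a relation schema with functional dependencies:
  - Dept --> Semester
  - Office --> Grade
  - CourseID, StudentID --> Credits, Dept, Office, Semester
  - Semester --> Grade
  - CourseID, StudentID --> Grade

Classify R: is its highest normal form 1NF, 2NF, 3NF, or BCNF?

2NF

Candidate key: {CourseID, StudentID}. Prime attributes: {CourseID, StudentID}.
Dept --> Semester breaks BCNF: {Dept}⁺ = {Dept, Grade, Semester}, so {Dept} is not a superkey.
Dept --> Semester has non-prime {Semester} on the right and a non-superkey on the left, so 3NF fails.
Checking every proper subset of each key, none determines a non-prime attribute — 2NF is satisfied.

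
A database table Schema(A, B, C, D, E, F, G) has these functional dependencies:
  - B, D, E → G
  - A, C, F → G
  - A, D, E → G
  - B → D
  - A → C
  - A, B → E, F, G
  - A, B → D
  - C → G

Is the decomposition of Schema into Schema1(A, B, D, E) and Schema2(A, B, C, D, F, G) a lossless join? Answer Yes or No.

Yes

The shared attributes are {A, B, D} and {A, B, D}⁺ = {A, B, C, D, E, F, G}.
Schema1 is contained in that closure, so Schema1 ∩ Schema2 → Schema1 holds and the join is lossless.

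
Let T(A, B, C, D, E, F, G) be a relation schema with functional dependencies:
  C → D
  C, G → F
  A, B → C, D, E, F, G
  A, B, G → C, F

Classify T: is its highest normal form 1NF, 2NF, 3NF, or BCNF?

2NF

Candidate key: {A, B}. Prime attributes: {A, B}.
C → D: {C}⁺ = {C, D}, which is not all of the attributes, so the left side is not a superkey — BCNF is violated.
C → D determines the non-prime attribute {D} from a non-superkey — 3NF is violated.
No non-prime attribute depends on a proper subset of any candidate key, so 2NF holds.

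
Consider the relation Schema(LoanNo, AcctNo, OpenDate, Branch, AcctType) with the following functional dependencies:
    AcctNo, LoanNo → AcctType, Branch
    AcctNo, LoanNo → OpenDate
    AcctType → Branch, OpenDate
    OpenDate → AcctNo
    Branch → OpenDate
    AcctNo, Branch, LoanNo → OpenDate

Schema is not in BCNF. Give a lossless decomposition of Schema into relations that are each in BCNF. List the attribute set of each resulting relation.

{AcctNo, OpenDate}; {AcctType, Branch}; {AcctType, LoanNo}; {Branch, OpenDate}

Candidate keys of the original relation: {AcctNo, LoanNo}, {AcctType, LoanNo}, {Branch, LoanNo}, {LoanNo, OpenDate}.
Within {AcctNo, AcctType, Branch, LoanNo, OpenDate}: {AcctType}⁺ ∩ {AcctNo, AcctType, Branch, LoanNo, OpenDate} = {AcctNo, AcctType, Branch, OpenDate}, not the whole set, so AcctType → AcctNo, Branch, OpenDate violates BCNF; decompose into {AcctNo, AcctType, Branch, OpenDate} and {AcctType, LoanNo}.
Within {AcctNo, AcctType, Branch, OpenDate}: {OpenDate}⁺ ∩ {AcctNo, AcctType, Branch, OpenDate} = {AcctNo, OpenDate}, not the whole set, so OpenDate → AcctNo violates BCNF; decompose into {AcctNo, OpenDate} and {AcctType, Branch, OpenDate}.
{AcctNo, OpenDate} is in BCNF.
Within {AcctType, Branch, OpenDate}: {Branch}⁺ ∩ {AcctType, Branch, OpenDate} = {Branch, OpenDate}, not the whole set, so Branch → OpenDate violates BCNF; decompose into {Branch, OpenDate} and {AcctType, Branch}.
{Branch, OpenDate} is in BCNF.
{AcctType, Branch} is in BCNF.
{AcctType, LoanNo} is in BCNF.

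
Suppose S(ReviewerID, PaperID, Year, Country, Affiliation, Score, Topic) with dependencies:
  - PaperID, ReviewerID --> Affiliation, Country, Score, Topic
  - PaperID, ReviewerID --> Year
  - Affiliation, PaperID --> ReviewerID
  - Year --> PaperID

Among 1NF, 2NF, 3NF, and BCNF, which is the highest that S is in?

Candidate keys: {Affiliation, PaperID}, {Affiliation, Year}, {PaperID, ReviewerID}, {ReviewerID, Year}. Prime attributes: {Affiliation, PaperID, ReviewerID, Year}.
Year --> PaperID: {Year}⁺ = {PaperID, Year}, which is not all of the attributes, so the left side is not a superkey — BCNF is violated.
Since {PaperID} ⊆ prime attributes and every other non-superkey FD also has a prime right side, the schema is in 3NF.

3NF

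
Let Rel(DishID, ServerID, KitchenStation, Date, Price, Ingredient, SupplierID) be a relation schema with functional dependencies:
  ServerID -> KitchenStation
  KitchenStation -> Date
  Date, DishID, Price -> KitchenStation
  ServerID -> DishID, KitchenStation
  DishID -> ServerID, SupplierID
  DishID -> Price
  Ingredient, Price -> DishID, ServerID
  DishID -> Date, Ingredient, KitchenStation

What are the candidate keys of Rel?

{DishID}, {Ingredient, Price}, {ServerID}

{DishID}⁺ = {Date, DishID, Ingredient, KitchenStation, Price, ServerID, SupplierID} — all of the relation — so {DishID} is a candidate key.
{ServerID}⁺ = {Date, DishID, Ingredient, KitchenStation, Price, ServerID, SupplierID} — all of the relation — so {ServerID} is a candidate key.
{Ingredient, Price}⁺ = {Date, DishID, Ingredient, KitchenStation, Price, ServerID, SupplierID} — all of the relation — so {Ingredient, Price} is a candidate key.
Any other superkey properly contains one of these, so there are no further candidate keys.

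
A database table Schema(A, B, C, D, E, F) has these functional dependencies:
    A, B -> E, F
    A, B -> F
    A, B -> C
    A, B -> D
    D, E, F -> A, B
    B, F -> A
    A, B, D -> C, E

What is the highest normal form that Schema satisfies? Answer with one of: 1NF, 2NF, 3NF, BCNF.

BCNF

Candidate keys: {A, B}, {B, F}, {D, E, F}. Prime attributes: {A, B, D, E, F}.
The left-hand side of every FD is a superkey, so BCNF is satisfied.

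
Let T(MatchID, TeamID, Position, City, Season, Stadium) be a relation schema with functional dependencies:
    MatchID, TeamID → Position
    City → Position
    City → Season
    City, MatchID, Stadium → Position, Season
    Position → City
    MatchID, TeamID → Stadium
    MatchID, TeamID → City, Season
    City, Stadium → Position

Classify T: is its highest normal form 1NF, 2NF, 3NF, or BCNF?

2NF

Candidate key: {MatchID, TeamID}. Prime attributes: {MatchID, TeamID}.
City → Position: {City}⁺ = {City, Position, Season}, which is not all of the attributes, so the left side is not a superkey — BCNF is violated.
City → Position has non-prime {Position} on the right and a non-superkey on the left, so 3NF fails.
No non-prime attribute depends on a proper subset of any candidate key, so 2NF holds.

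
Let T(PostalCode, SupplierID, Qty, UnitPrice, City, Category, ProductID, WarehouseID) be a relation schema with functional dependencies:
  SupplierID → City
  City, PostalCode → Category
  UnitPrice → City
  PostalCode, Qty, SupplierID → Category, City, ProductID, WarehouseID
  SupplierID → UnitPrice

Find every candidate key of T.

{PostalCode, Qty, SupplierID}

Attributes never on any right-hand side: {PostalCode, Qty, SupplierID} — every candidate key must contain all of them.
{PostalCode, Qty, SupplierID} is a candidate key since {PostalCode, Qty, SupplierID}⁺ = {Category, City, PostalCode, ProductID, Qty, SupplierID, UnitPrice, WarehouseID} covers every attribute.
Every other attribute set either contains this one or has a smaller closure.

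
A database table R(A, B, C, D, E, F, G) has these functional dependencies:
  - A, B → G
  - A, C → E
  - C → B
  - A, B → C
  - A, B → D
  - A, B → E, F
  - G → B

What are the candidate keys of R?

{A, B}, {A, C}, {A, G}

{A} never appears on the right of any FD, so every key must include it.
{A, B}⁺ = {A, B, C, D, E, F, G}, which is every attribute, so {A, B} is a candidate key.
{A, C}⁺ = {A, B, C, D, E, F, G}, which is every attribute, so {A, C} is a candidate key.
{A, G}⁺ = {A, B, C, D, E, F, G}, which is every attribute, so {A, G} is a candidate key.
No proper subset of any of these is a key, and no other minimal superkey exists.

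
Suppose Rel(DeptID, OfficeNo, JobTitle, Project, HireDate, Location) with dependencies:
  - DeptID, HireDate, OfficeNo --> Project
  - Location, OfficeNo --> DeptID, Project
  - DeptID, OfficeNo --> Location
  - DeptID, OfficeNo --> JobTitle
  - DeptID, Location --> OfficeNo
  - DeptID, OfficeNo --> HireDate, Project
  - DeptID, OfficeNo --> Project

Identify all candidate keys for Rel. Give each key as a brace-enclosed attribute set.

Closure of {DeptID, Location} is {DeptID, HireDate, JobTitle, Location, OfficeNo, Project}, the whole schema; {DeptID, Location} is a candidate key.
Closure of {DeptID, OfficeNo} is {DeptID, HireDate, JobTitle, Location, OfficeNo, Project}, the whole schema; {DeptID, OfficeNo} is a candidate key.
Closure of {Location, OfficeNo} is {DeptID, HireDate, JobTitle, Location, OfficeNo, Project}, the whole schema; {Location, OfficeNo} is a candidate key.
No proper subset of any of these is a key, and no other minimal superkey exists.

{DeptID, Location}, {DeptID, OfficeNo}, {Location, OfficeNo}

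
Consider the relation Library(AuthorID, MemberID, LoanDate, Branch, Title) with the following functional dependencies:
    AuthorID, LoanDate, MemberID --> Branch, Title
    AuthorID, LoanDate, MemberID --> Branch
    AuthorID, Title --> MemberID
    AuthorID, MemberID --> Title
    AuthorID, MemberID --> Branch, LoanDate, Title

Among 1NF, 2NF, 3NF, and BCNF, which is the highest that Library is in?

Candidate keys: {AuthorID, MemberID}, {AuthorID, Title}. Prime attributes: {AuthorID, MemberID, Title}.
The left-hand side of every FD is a superkey, so BCNF is satisfied.

BCNF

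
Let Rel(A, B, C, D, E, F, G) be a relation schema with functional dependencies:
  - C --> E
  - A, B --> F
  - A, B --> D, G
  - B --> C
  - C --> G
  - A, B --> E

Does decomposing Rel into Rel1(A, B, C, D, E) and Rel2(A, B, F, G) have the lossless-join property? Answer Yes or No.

Yes

Common attributes: {A, B}; their closure is {A, B, C, D, E, F, G}.
This includes all of Rel1, so the common attributes are a superkey of Rel1 — the join is lossless.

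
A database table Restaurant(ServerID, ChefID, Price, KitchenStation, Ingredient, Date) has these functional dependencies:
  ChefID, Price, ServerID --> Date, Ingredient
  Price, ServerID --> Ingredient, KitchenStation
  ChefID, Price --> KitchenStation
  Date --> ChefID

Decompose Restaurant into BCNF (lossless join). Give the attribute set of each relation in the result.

Candidate keys of the original relation: {ChefID, Price, ServerID}, {Date, Price, ServerID}.
In {ChefID, Date, Ingredient, KitchenStation, Price, ServerID}, {Price, ServerID} is not a superkey ({Price, ServerID}⁺ restricted to this set is {Ingredient, KitchenStation, Price, ServerID}), so split on Price, ServerID --> Ingredient, KitchenStation into {Ingredient, KitchenStation, Price, ServerID} and {ChefID, Date, Price, ServerID}.
{Ingredient, KitchenStation, Price, ServerID} is in BCNF.
In {ChefID, Date, Price, ServerID}, {Date} is not a superkey ({Date}⁺ restricted to this set is {ChefID, Date}), so split on Date --> ChefID into {ChefID, Date} and {Date, Price, ServerID}.
{ChefID, Date} is in BCNF.
{Date, Price, ServerID} is in BCNF.

{ChefID, Date}; {Date, Price, ServerID}; {Ingredient, KitchenStation, Price, ServerID}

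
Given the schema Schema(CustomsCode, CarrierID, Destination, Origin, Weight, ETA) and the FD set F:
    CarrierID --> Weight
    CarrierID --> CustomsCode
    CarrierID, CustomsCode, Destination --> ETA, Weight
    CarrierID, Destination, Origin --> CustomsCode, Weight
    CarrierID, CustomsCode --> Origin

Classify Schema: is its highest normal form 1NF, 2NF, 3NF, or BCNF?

1NF

Candidate key: {CarrierID, Destination}. Prime attributes: {CarrierID, Destination}.
For CarrierID --> Weight we have {CarrierID}⁺ = {CarrierID, CustomsCode, Origin, Weight}; {CarrierID} is not a superkey, so BCNF fails.
CarrierID --> Weight has non-prime {Weight} on the right and a non-superkey on the left, so 3NF fails.
The proper key subset {CarrierID} of {CarrierID, Destination} determines non-prime {CustomsCode, Origin, Weight}, so the relation is not even in 2NF.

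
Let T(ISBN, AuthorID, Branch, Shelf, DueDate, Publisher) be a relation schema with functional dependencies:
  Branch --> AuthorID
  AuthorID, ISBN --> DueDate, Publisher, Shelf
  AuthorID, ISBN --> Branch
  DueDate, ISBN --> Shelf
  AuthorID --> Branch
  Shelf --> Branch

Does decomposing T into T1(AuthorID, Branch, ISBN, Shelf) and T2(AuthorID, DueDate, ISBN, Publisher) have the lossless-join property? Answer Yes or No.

T1 ∩ T2 = {AuthorID, ISBN}; its closure under F is {AuthorID, Branch, DueDate, ISBN, Publisher, Shelf}.
T1 is contained in that closure, so T1 ∩ T2 --> T1 holds and the join is lossless.

Yes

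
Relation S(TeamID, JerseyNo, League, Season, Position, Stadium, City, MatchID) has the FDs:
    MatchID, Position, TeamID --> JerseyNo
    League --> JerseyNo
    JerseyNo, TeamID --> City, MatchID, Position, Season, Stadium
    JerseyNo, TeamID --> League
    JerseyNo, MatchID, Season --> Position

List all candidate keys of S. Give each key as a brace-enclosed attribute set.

Attributes never on any right-hand side: {TeamID} — every candidate key must contain it.
{JerseyNo, TeamID}⁺ = {City, JerseyNo, League, MatchID, Position, Season, Stadium, TeamID}, which is every attribute, so {JerseyNo, TeamID} is a candidate key.
{League, TeamID}⁺ = {City, JerseyNo, League, MatchID, Position, Season, Stadium, TeamID}, which is every attribute, so {League, TeamID} is a candidate key.
{MatchID, Position, TeamID}⁺ = {City, JerseyNo, League, MatchID, Position, Season, Stadium, TeamID}, which is every attribute, so {MatchID, Position, TeamID} is a candidate key.
Any other superkey properly contains one of these, so there are no further candidate keys.

{JerseyNo, TeamID}, {League, TeamID}, {MatchID, Position, TeamID}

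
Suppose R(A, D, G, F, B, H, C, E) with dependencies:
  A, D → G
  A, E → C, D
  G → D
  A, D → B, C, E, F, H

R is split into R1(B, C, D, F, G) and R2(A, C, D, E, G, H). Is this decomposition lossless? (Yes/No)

The shared attributes are {C, D, G} and {C, D, G}⁺ = {C, D, G}.
R1 ⊄ {C, D, G} and R2 ⊄ {C, D, G}, so the split is lossy.

No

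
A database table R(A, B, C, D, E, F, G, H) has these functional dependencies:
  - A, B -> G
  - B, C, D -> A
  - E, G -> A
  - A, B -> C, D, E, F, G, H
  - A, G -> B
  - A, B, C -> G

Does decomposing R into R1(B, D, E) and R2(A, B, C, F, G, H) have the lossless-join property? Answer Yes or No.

No

The shared attributes are {B} and {B}⁺ = {B}.
Neither R1 nor R2 is contained in that closure, so the decomposition is lossy.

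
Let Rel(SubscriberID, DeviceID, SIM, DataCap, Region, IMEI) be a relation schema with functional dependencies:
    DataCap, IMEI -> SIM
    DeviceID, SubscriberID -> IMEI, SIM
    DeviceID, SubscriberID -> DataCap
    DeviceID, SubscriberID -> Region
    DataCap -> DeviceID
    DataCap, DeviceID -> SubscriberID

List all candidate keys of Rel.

{DataCap}, {DeviceID, SubscriberID}

{DataCap} is a candidate key since {DataCap}⁺ = {DataCap, DeviceID, IMEI, Region, SIM, SubscriberID} covers every attribute.
{DeviceID, SubscriberID} is a candidate key since {DeviceID, SubscriberID}⁺ = {DataCap, DeviceID, IMEI, Region, SIM, SubscriberID} covers every attribute.
Any other superkey properly contains one of these, so there are no further candidate keys.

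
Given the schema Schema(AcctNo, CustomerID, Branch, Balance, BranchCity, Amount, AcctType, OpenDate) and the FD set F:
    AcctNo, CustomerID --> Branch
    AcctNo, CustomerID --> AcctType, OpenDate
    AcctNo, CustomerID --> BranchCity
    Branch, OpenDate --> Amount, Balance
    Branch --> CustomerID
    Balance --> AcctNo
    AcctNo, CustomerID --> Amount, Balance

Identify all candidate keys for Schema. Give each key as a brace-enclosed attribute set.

{AcctNo, Branch}⁺ = {AcctNo, AcctType, Amount, Balance, Branch, BranchCity, CustomerID, OpenDate} — all of the relation — so {AcctNo, Branch} is a candidate key.
{AcctNo, CustomerID}⁺ = {AcctNo, AcctType, Amount, Balance, Branch, BranchCity, CustomerID, OpenDate} — all of the relation — so {AcctNo, CustomerID} is a candidate key.
{Balance, Branch}⁺ = {AcctNo, AcctType, Amount, Balance, Branch, BranchCity, CustomerID, OpenDate} — all of the relation — so {Balance, Branch} is a candidate key.
{Balance, CustomerID}⁺ = {AcctNo, AcctType, Amount, Balance, Branch, BranchCity, CustomerID, OpenDate} — all of the relation — so {Balance, CustomerID} is a candidate key.
{Branch, OpenDate}⁺ = {AcctNo, AcctType, Amount, Balance, Branch, BranchCity, CustomerID, OpenDate} — all of the relation — so {Branch, OpenDate} is a candidate key.
No proper subset of any of these is a key, and no other minimal superkey exists.

{AcctNo, Branch}, {AcctNo, CustomerID}, {Balance, Branch}, {Balance, CustomerID}, {Branch, OpenDate}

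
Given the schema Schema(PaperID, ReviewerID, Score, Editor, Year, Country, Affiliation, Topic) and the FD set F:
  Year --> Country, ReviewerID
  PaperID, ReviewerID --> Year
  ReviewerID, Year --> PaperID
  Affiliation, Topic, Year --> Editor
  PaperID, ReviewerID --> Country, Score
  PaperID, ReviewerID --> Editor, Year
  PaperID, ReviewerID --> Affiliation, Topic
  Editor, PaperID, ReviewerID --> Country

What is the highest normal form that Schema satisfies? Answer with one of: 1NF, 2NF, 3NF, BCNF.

BCNF

Candidate keys: {PaperID, ReviewerID}, {Year}. Prime attributes: {PaperID, ReviewerID, Year}.
The left-hand side of every FD is a superkey, so BCNF is satisfied.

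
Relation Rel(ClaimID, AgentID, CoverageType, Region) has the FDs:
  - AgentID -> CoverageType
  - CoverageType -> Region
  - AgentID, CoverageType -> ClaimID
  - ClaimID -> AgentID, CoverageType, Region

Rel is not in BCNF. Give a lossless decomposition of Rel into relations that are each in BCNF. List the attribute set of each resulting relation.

Candidate keys of the original relation: {AgentID}, {ClaimID}.
Within {AgentID, ClaimID, CoverageType, Region}: {CoverageType}⁺ ∩ {AgentID, ClaimID, CoverageType, Region} = {CoverageType, Region}, not the whole set, so CoverageType -> Region violates BCNF; decompose into {CoverageType, Region} and {AgentID, ClaimID, CoverageType}.
{CoverageType, Region}: every determinant is a superkey — BCNF.
{AgentID, ClaimID, CoverageType}: every determinant is a superkey — BCNF.

{AgentID, ClaimID, CoverageType}; {CoverageType, Region}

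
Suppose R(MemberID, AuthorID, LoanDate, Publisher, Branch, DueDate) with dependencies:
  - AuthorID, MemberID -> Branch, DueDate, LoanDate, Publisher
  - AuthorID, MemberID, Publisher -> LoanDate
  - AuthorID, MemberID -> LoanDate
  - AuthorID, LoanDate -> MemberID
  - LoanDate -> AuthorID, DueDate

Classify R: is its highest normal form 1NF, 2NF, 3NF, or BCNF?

BCNF

Candidate keys: {AuthorID, MemberID}, {LoanDate}. Prime attributes: {AuthorID, LoanDate, MemberID}.
Each dependency's left side is a superkey — BCNF holds.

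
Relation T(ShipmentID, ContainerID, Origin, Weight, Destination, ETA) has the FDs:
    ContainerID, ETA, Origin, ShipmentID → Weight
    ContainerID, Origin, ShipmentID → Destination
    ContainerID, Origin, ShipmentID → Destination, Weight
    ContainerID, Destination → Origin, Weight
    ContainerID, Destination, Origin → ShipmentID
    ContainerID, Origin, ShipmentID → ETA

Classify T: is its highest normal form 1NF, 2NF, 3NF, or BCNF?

BCNF

Candidate keys: {ContainerID, Destination}, {ContainerID, Origin, ShipmentID}. Prime attributes: {ContainerID, Destination, Origin, ShipmentID}.
The left-hand side of every FD is a superkey, so BCNF is satisfied.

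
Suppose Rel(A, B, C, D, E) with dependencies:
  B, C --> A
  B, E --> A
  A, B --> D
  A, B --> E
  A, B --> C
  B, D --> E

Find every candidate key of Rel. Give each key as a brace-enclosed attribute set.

Attributes never on any right-hand side: {B} — every candidate key must contain it.
{A, B}⁺ = {A, B, C, D, E} — all of the relation — so {A, B} is a candidate key.
{B, C}⁺ = {A, B, C, D, E} — all of the relation — so {B, C} is a candidate key.
{B, D}⁺ = {A, B, C, D, E} — all of the relation — so {B, D} is a candidate key.
{B, E}⁺ = {A, B, C, D, E} — all of the relation — so {B, E} is a candidate key.
No proper subset of any of these is a key, and no other minimal superkey exists.

{A, B}, {B, C}, {B, D}, {B, E}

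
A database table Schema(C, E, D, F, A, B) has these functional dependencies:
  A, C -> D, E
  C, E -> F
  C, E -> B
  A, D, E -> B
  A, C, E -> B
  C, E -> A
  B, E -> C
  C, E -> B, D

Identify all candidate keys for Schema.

{A, C}⁺ = {A, B, C, D, E, F} — all of the relation — so {A, C} is a candidate key.
{B, E}⁺ = {A, B, C, D, E, F} — all of the relation — so {B, E} is a candidate key.
{C, E}⁺ = {A, B, C, D, E, F} — all of the relation — so {C, E} is a candidate key.
{A, D, E}⁺ = {A, B, C, D, E, F} — all of the relation — so {A, D, E} is a candidate key.
Any other superkey properly contains one of these, so there are no further candidate keys.

{A, C}, {A, D, E}, {B, E}, {C, E}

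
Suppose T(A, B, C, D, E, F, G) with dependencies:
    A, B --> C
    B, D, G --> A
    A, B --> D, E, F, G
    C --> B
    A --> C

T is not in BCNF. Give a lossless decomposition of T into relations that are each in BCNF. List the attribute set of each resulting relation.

{A, C, D, E, F, G}; {B, C}

Candidate keys of the original relation: {A}, {B, D, G}, {C, D, G}.
Within {A, B, C, D, E, F, G}: {C}⁺ ∩ {A, B, C, D, E, F, G} = {B, C}, not the whole set, so C --> B violates BCNF; decompose into {B, C} and {A, C, D, E, F, G}.
{B, C} has no BCNF violation.
{A, C, D, E, F, G} has no BCNF violation.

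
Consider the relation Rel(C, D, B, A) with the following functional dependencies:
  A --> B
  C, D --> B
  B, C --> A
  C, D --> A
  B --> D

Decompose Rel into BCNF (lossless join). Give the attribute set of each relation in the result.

{A, B}; {A, C}; {B, D}

Candidate keys of the original relation: {A, C}, {B, C}, {C, D}.
In {A, B, C, D}, {A} is not a superkey ({A}⁺ restricted to this set is {A, B, D}), so split on A --> B, D into {A, B, D} and {A, C}.
In {A, B, D}, {B} is not a superkey ({B}⁺ restricted to this set is {B, D}), so split on B --> D into {B, D} and {A, B}.
{B, D}: every determinant is a superkey — BCNF.
{A, B}: every determinant is a superkey — BCNF.
{A, C}: every determinant is a superkey — BCNF.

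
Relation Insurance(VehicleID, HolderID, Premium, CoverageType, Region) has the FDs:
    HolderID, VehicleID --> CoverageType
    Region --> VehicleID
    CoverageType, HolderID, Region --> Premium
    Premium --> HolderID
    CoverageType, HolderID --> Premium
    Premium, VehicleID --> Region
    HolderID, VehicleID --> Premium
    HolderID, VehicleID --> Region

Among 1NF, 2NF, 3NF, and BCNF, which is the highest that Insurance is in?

Candidate keys: {HolderID, Region}, {HolderID, VehicleID}, {Premium, Region}, {Premium, VehicleID}. Prime attributes: {HolderID, Premium, Region, VehicleID}.
Region --> VehicleID: {Region}⁺ = {Region, VehicleID}, which is not all of the attributes, so the left side is not a superkey — BCNF is violated.
But every attribute on its right side ({VehicleID}) is prime, and the same holds for every other non-superkey FD, so 3NF still holds.

3NF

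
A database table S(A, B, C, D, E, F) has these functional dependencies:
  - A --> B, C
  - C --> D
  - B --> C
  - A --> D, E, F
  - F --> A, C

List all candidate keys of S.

{A}, {F}

{A} is a candidate key since {A}⁺ = {A, B, C, D, E, F} covers every attribute.
{F} is a candidate key since {F}⁺ = {A, B, C, D, E, F} covers every attribute.
No proper subset of any of these is a key, and no other minimal superkey exists.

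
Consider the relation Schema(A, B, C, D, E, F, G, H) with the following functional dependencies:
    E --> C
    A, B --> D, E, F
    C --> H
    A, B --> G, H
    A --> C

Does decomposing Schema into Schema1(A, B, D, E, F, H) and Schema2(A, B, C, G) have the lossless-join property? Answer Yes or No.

The shared attributes are {A, B} and {A, B}⁺ = {A, B, C, D, E, F, G, H}.
Since Schema1 ⊆ {A, B, C, D, E, F, G, H}, the intersection is a superkey of Schema1; the decomposition is lossless.

Yes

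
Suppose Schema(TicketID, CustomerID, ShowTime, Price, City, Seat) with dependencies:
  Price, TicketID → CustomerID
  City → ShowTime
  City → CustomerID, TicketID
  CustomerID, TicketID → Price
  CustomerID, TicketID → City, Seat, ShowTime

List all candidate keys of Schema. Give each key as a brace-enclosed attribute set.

Closure of {City} is {City, CustomerID, Price, Seat, ShowTime, TicketID}, the whole schema; {City} is a candidate key.
Closure of {CustomerID, TicketID} is {City, CustomerID, Price, Seat, ShowTime, TicketID}, the whole schema; {CustomerID, TicketID} is a candidate key.
Closure of {Price, TicketID} is {City, CustomerID, Price, Seat, ShowTime, TicketID}, the whole schema; {Price, TicketID} is a candidate key.
These are minimal and exhaustive — every other superkey contains one of them.

{City}, {CustomerID, TicketID}, {Price, TicketID}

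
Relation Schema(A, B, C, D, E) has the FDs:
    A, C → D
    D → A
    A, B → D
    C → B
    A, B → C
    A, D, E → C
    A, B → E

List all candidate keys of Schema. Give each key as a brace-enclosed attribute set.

{A, B}⁺ = {A, B, C, D, E} — all of the relation — so {A, B} is a candidate key.
{A, C}⁺ = {A, B, C, D, E} — all of the relation — so {A, C} is a candidate key.
{B, D}⁺ = {A, B, C, D, E} — all of the relation — so {B, D} is a candidate key.
{C, D}⁺ = {A, B, C, D, E} — all of the relation — so {C, D} is a candidate key.
{D, E}⁺ = {A, B, C, D, E} — all of the relation — so {D, E} is a candidate key.
These are minimal and exhaustive — every other superkey contains one of them.

{A, B}, {A, C}, {B, D}, {C, D}, {D, E}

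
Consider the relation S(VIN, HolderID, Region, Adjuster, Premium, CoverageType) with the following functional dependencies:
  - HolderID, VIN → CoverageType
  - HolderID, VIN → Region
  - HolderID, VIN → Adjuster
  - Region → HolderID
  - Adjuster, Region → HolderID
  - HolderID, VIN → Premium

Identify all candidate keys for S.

{VIN} never appears on the right of any FD, so every key must include it.
{HolderID, VIN} is a candidate key since {HolderID, VIN}⁺ = {Adjuster, CoverageType, HolderID, Premium, Region, VIN} covers every attribute.
{Region, VIN} is a candidate key since {Region, VIN}⁺ = {Adjuster, CoverageType, HolderID, Premium, Region, VIN} covers every attribute.
These are minimal and exhaustive — every other superkey contains one of them.

{HolderID, VIN}, {Region, VIN}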